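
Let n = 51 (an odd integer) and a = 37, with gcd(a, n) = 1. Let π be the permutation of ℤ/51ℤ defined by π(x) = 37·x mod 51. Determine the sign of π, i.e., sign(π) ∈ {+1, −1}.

-1

Trace 13: π^k(13) = [13, 22, 49, 28, 16, 31, 25] for k=0..6.
Decompose π into cycles: lengths [16, 16, 16, 1, 1, 1] (6 cycles, including the fixed point 0).
51 − 6 = 45 transpositions; sign(π) = (−1)^45 = -1.
(37|51)_J = -1 (Zolotarev's lemma cross-check).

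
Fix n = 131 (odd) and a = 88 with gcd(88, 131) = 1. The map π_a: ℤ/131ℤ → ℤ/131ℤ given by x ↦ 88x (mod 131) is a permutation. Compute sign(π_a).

-1

Trace 110: π^k(110) = [110, 117, 78, 52, 122, 125, 127] for k=0..6.
Cycle type of π: 130 + 1; total 2 cycles.
n − c = 131 − 2 = 129; sign = (−1)^129 = -1.
Zolotarev: (88|131) = -1, matching the cycle-count sign.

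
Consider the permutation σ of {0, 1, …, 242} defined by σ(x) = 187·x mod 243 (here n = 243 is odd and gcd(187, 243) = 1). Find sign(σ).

+1

Trace 229: π^k(229) = [229, 55, 79, 193, 127, 178, 238] for k=0..6.
The orbit structure of x ↦ 187x mod 243: 11 orbits of sizes [81, 81, 27, 27, 9, 9, 3, 3, 1, 1, 1].
n − c = 243 − 11 = 232; sign = (−1)^232 = +1.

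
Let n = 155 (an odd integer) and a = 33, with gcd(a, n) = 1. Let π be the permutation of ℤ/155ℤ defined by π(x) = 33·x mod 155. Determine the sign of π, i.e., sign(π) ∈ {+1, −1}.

-1

Trace 132: π^k(132) = [132, 16, 63, 64, 97, 101, 78] for k=0..6.
Cycle type of π: 20×6 + 5×6 + 4 + 1; total 14 cycles.
Σ(ℓ_i−1) = 155−14 = 141; sign = (−1)^141 = -1.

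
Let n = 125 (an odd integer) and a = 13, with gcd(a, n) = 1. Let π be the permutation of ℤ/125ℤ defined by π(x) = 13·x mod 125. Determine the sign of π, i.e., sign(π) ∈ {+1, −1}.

Trace 103: π^k(103) = [103, 89, 32, 41, 33, 54, 77] for k=0..6.
4 cycles of lengths [100, 20, 4, 1].
n − c = 125 − 4 = 121; sign = (−1)^121 = -1.
Via Zolotarev, sign(π_{13}) = (13|125) = -1.

-1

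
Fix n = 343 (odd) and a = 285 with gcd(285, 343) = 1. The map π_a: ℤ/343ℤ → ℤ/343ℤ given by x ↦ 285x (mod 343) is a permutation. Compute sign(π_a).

Start at x=113: 113 → 306 → 88 → 41 → 23 → 38 → 197 → … (one orbit).
Cycle lengths of π_285 on ℤ/343ℤ: [294, 42, 6, 1]; 4 cycles in total.
sign(π) = (−1)^{n − #cycles} = (−1)^{343−4} = (−1)^339 = -1.

-1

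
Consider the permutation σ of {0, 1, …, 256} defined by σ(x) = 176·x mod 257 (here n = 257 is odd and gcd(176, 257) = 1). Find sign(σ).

+1

Orbit of 242 under x↦176x: [242, 187, 16, 246, 120, 46, 129]… (length divides ord_257(176)).
Decompose π into cycles: lengths [64, 64, 64, 64, 1] (5 cycles, including the fixed point 0).
257 − 5 = 252 transpositions; sign(π) = (−1)^252 = +1.
Zolotarev: (176|257) = +1, matching the cycle-count sign.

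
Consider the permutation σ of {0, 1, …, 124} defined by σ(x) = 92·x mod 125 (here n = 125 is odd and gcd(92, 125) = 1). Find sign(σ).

-1

Orbit of 29 under x↦92x: [29, 43, 81, 77, 84, 103, 101]… (length divides ord_125(92)).
Decompose π into cycles: lengths [100, 20, 4, 1] (4 cycles, including the fixed point 0).
With 4 cycles on 125 points, sign = (−1)^{125−4} = -1.
Via Zolotarev, sign(π_{92}) = (92|125) = -1.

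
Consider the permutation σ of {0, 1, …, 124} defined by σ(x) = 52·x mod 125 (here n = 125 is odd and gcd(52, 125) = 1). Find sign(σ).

-1

Start at x=39: 39 → 28 → 81 → 87 → 24 → 123 → 21 → … (one orbit).
Cycle type of π: 100 + 20 + 4 + 1; total 4 cycles.
125 − 4 = 121 transpositions; sign(π) = (−1)^121 = -1.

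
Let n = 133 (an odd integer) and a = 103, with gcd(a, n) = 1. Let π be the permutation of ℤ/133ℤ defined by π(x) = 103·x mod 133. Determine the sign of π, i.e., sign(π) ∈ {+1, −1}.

Orbit of 102 under x↦103x: [102, 132, 30, 31, 1, 103]… (length divides ord_133(103)).
Decompose π into cycles: lengths [6, 6, 6, 6, 6, 6, 6, 6, 6, 6, 6, 6, 6, 6, 6, 6, 6, 6, 6, 6, 6, 6, 1] (23 cycles, including the fixed point 0).
n − c = 133 − 23 = 110; sign = (−1)^110 = +1.

+1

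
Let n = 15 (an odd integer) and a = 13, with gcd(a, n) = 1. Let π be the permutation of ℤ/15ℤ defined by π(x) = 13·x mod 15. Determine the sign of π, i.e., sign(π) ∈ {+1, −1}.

Trace 13: π^k(13) = [13, 4, 7, 1] for k=0..3.
π_13 has 6 disjoint cycles with lengths [4, 4, 4, 1, 1, 1] on {0,…,14}.
15 − 6 = 9 transpositions; sign(π) = (−1)^9 = -1.
Zolotarev: (13|15) = -1, matching the cycle-count sign.

-1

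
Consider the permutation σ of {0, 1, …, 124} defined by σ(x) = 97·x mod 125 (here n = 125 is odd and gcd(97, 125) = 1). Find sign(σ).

-1

Trace 54: π^k(54) = [54, 113, 86, 92, 49, 3, 41] for k=0..6.
The orbit structure of x ↦ 97x mod 125: 4 orbits of sizes [100, 20, 4, 1].
With 4 cycles on 125 points, sign = (−1)^{125−4} = -1.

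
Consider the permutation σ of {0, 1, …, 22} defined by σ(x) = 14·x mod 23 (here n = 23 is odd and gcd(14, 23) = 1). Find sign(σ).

-1

Orbit of 1 under x↦14x: [1, 14, 12, 7, 6, 15, 3]… (length divides ord_23(14)).
The orbit structure of x ↦ 14x mod 23: 2 orbits of sizes [22, 1].
2 cycles on 23: each ℓ→(−1)^(ℓ−1), product (−1)^21 = -1.
(14|23)_J = -1 (Zolotarev's lemma cross-check).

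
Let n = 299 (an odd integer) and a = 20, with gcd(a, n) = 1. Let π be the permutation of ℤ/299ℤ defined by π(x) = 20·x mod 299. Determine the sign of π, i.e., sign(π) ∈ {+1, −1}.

Orbit of 34 under x↦20x: [34, 82, 145, 209, 293, 179, 291]… (length divides ord_299(20)).
π_20 has 5 disjoint cycles with lengths [132, 132, 22, 12, 1] on {0,…,298}.
With 5 cycles on 299 points, sign = (−1)^{299−5} = +1.
Check: (20/299) = +1 by Zolotarev.

+1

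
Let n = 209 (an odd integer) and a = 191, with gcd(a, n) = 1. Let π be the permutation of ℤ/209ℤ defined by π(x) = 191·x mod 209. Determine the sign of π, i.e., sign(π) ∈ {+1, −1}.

+1

Trace 191: π^k(191) = [191, 115, 20, 58, 1] for k=0..4.
The orbit structure of x ↦ 191x mod 209: 57 orbits of sizes [5, 5, 5, 5, 5, 5, 5, 5, 5, 5, 5, 5, 5, 5, 5, 5, 5, 5, 5, 5, 5, 5, 5, 5, 5, 5, 5, 5, 5, 5, 5, 5, 5, 5, 5, 5, 5, 5, 1, 1, 1, 1, 1, 1, 1, 1, 1, 1, 1, 1, 1, 1, 1, 1, 1, 1, 1].
sign(π) = (−1)^{n − #cycles} = (−1)^{209−57} = (−1)^152 = +1.
The Jacobi symbol (191|209) = +1 (Zolotarev) agrees.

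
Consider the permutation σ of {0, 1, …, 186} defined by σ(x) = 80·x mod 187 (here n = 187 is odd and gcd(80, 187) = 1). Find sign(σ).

-1

Start at x=144: 144 → 113 → 64 → 71 → 70 → 177 → 135 → … (one orbit).
The orbit structure of x ↦ 80x mod 187: 6 orbits of sizes [80, 80, 16, 5, 5, 1].
n − c = 187 − 6 = 181; sign = (−1)^181 = -1.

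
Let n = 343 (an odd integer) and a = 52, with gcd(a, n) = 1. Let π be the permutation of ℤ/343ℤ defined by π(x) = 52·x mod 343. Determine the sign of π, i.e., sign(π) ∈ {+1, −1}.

Start at x=55: 55 → 116 → 201 → 162 → 192 → 37 → 209 → … (one orbit).
4 cycles of lengths [294, 42, 6, 1].
With 4 cycles on 343 points, sign = (−1)^{343−4} = -1.
The Jacobi symbol (52|343) = -1 (Zolotarev) agrees.

-1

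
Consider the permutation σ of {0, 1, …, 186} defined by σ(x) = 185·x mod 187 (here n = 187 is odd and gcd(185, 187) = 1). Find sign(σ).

+1

Start at x=38: 38 → 111 → 152 → 70 → 47 → 93 → 1 → … (one orbit).
Cycle type of π: 40×4 + 8×2 + 5×2 + 1; total 9 cycles.
With 9 cycles on 187 points, sign = (−1)^{187−9} = +1.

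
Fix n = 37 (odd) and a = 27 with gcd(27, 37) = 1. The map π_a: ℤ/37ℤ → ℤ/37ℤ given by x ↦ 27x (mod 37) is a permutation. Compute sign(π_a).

+1

Orbit of 27 under x↦27x: [27, 26, 36, 10, 11, 1]… (length divides ord_37(27)).
Cycle type of π: 6×6 + 1; total 7 cycles.
With 7 cycles on 37 points, sign = (−1)^{37−7} = +1.
Zolotarev: (27|37) = +1, matching the cycle-count sign.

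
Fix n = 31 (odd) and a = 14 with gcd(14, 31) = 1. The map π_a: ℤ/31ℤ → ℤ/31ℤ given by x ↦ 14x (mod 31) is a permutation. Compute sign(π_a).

Orbit of 18 under x↦14x: [18, 4, 25, 9, 2, 28, 20]… (length divides ord_31(14)).
3 cycles of lengths [15, 15, 1].
Σ(ℓ_i−1) = 31−3 = 28; sign = (−1)^28 = +1.
Zolotarev: (14|31) = +1, matching the cycle-count sign.

+1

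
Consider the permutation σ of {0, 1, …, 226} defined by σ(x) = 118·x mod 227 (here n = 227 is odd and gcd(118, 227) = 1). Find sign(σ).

-1

Orbit of 120 under x↦118x: [120, 86, 160, 39, 62, 52, 7]… (length divides ord_227(118)).
The orbit structure of x ↦ 118x mod 227: 2 orbits of sizes [226, 1].
Σ(ℓ_i−1) = 227−2 = 225; sign = (−1)^225 = -1.
Check: (118/227) = -1 by Zolotarev.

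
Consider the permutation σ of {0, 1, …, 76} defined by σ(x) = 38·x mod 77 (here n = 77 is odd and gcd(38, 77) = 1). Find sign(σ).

Start at x=36: 36 → 59 → 9 → 34 → 60 → 47 → 15 → … (one orbit).
6 cycles of lengths [30, 30, 6, 5, 5, 1].
n − c = 77 − 6 = 71; sign = (−1)^71 = -1.

-1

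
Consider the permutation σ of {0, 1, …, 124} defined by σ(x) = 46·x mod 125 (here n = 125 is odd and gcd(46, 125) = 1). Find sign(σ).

+1

Orbit of 36 under x↦46x: [36, 31, 51, 96, 41, 11, 6]… (length divides ord_125(46)).
Cycle type of π: 25×4 + 5×4 + 1×5; total 13 cycles.
sign(π) = (−1)^{n − #cycles} = (−1)^{125−13} = (−1)^112 = +1.
Check: (46/125) = +1 by Zolotarev.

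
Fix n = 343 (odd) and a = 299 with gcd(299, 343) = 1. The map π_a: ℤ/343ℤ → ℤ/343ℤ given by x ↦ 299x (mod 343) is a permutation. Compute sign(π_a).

Orbit of 163 under x↦299x: [163, 31, 8, 334, 53, 69, 51]… (length divides ord_343(299)).
Decompose π into cycles: lengths [294, 42, 6, 1] (4 cycles, including the fixed point 0).
With 4 cycles on 343 points, sign = (−1)^{343−4} = -1.
(299|343)_J = -1 (Zolotarev's lemma cross-check).

-1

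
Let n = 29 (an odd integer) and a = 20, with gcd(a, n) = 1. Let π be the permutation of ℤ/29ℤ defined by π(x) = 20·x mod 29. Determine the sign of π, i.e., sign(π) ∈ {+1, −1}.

+1

Orbit of 16 under x↦20x: [16, 1, 20, 23, 25, 7, 24]… (length divides ord_29(20)).
Cycle lengths of π_20 on ℤ/29ℤ: [7, 7, 7, 7, 1]; 5 cycles in total.
Σ(ℓ_i−1) = 29−5 = 24; sign = (−1)^24 = +1.
Zolotarev: (20|29) = +1, matching the cycle-count sign.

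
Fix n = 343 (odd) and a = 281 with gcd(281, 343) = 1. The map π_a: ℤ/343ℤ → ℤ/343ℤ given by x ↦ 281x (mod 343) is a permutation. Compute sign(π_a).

+1

Start at x=211: 211 → 295 → 232 → 22 → 8 → 190 → 225 → … (one orbit).
The orbit structure of x ↦ 281x mod 343: 19 orbits of sizes [49, 49, 49, 49, 49, 49, 7, 7, 7, 7, 7, 7, 1, 1, 1, 1, 1, 1, 1].
sign(π) = (−1)^{n − #cycles} = (−1)^{343−19} = (−1)^324 = +1.
Zolotarev: (281|343) = +1, matching the cycle-count sign.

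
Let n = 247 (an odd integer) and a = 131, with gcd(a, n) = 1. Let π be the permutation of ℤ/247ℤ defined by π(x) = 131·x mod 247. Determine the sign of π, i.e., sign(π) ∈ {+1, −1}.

Orbit of 196 under x↦131x: [196, 235, 157, 66, 1, 131, 118]… (length divides ord_247(131)).
The orbit structure of x ↦ 131x mod 247: 39 orbits of sizes [9, 9, 9, 9, 9, 9, 9, 9, 9, 9, 9, 9, 9, 9, 9, 9, 9, 9, 9, 9, 9, 9, 9, 9, 9, 9, 1, 1, 1, 1, 1, 1, 1, 1, 1, 1, 1, 1, 1].
n − c = 247 − 39 = 208; sign = (−1)^208 = +1.

+1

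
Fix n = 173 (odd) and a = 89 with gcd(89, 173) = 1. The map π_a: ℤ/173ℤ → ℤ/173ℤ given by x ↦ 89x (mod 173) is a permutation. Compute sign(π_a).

+1

Orbit of 158 under x↦89x: [158, 49, 36, 90, 52, 130, 152]… (length divides ord_173(89)).
Decompose π into cycles: lengths [86, 86, 1] (3 cycles, including the fixed point 0).
sign(π) = (−1)^{n − #cycles} = (−1)^{173−3} = (−1)^170 = +1.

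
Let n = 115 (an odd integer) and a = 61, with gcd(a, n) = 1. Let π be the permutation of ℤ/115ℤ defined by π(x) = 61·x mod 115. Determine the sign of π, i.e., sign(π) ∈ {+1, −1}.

Start at x=11: 11 → 96 → 106 → 26 → 91 → 31 → 51 → … (one orbit).
Cycle lengths of π_61 on ℤ/115ℤ: [22, 22, 22, 22, 22, 1, 1, 1, 1, 1]; 10 cycles in total.
10 cycles on 115: each ℓ→(−1)^(ℓ−1), product (−1)^105 = -1.

-1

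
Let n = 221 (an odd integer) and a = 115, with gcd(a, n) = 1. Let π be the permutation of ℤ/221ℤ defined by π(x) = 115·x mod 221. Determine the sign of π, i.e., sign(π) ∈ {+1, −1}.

-1

Trace 101: π^k(101) = [101, 123, 1, 115, 186, 174, 120] for k=0..6.
π_115 has 22 disjoint cycles with lengths [12, 12, 12, 12, 12, 12, 12, 12, 12, 12, 12, 12, 12, 12, 12, 12, 12, 4, 4, 4, 4, 1] on {0,…,220}.
22 cycles on 221: each ℓ→(−1)^(ℓ−1), product (−1)^199 = -1.
Zolotarev: (115|221) = -1, matching the cycle-count sign.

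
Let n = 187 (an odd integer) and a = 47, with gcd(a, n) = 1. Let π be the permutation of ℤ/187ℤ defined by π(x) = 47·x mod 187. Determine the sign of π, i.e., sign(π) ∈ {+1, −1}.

Trace 157: π^k(157) = [157, 86, 115, 169, 89, 69, 64] for k=0..6.
Decompose π into cycles: lengths [20, 20, 20, 20, 20, 20, 20, 20, 5, 5, 4, 4, 4, 4, 1] (15 cycles, including the fixed point 0).
sign(π) = (−1)^{n − #cycles} = (−1)^{187−15} = (−1)^172 = +1.
Check: (47/187) = +1 by Zolotarev.

+1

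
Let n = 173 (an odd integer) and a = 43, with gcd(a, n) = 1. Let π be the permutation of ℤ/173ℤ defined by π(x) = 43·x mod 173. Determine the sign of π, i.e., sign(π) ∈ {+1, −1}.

+1

Start at x=142: 142 → 51 → 117 → 14 → 83 → 109 → 16 → … (one orbit).
Decompose π into cycles: lengths [43, 43, 43, 43, 1] (5 cycles, including the fixed point 0).
Σ(ℓ_i−1) = 173−5 = 168; sign = (−1)^168 = +1.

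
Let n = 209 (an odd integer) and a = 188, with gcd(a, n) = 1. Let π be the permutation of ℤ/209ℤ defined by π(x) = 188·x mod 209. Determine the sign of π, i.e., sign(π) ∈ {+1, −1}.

Orbit of 1 under x↦188x: [1, 188, 23, 144, 111, 177, 45]… (length divides ord_209(188)).
π_188 has 33 disjoint cycles with lengths [9, 9, 9, 9, 9, 9, 9, 9, 9, 9, 9, 9, 9, 9, 9, 9, 9, 9, 9, 9, 9, 9, 1, 1, 1, 1, 1, 1, 1, 1, 1, 1, 1] on {0,…,208}.
n − c = 209 − 33 = 176; sign = (−1)^176 = +1.
The Jacobi symbol (188|209) = +1 (Zolotarev) agrees.

+1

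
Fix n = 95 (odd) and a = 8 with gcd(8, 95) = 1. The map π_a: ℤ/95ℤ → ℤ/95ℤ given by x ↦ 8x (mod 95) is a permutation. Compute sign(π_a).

Orbit of 11 under x↦8x: [11, 88, 39, 27, 26, 18, 49]… (length divides ord_95(8)).
π_8 has 11 disjoint cycles with lengths [12, 12, 12, 12, 12, 12, 6, 6, 6, 4, 1] on {0,…,94}.
Σ(ℓ_i−1) = 95−11 = 84; sign = (−1)^84 = +1.

+1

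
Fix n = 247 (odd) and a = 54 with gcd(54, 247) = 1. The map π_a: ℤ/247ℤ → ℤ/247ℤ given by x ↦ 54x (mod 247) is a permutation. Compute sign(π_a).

-1

Orbit of 239 under x↦54x: [239, 62, 137, 235, 93, 82, 229]… (length divides ord_247(54)).
Cycle lengths of π_54 on ℤ/247ℤ: [36, 36, 36, 36, 36, 36, 12, 9, 9, 1]; 10 cycles in total.
n − c = 247 − 10 = 237; sign = (−1)^237 = -1.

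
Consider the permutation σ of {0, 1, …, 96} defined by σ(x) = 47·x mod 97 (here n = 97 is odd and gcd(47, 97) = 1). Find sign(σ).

+1

Start at x=50: 50 → 22 → 64 → 1 → 47 → 75 → 33 → … (one orbit).
Cycle lengths of π_47 on ℤ/97ℤ: [8, 8, 8, 8, 8, 8, 8, 8, 8, 8, 8, 8, 1]; 13 cycles in total.
sign(π) = (−1)^{n − #cycles} = (−1)^{97−13} = (−1)^84 = +1.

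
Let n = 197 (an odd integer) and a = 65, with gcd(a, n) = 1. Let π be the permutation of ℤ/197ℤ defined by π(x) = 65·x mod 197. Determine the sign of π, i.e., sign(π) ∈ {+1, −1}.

+1

Trace 107: π^k(107) = [107, 60, 157, 158, 26, 114, 121] for k=0..6.
Decompose π into cycles: lengths [98, 98, 1] (3 cycles, including the fixed point 0).
n − c = 197 − 3 = 194; sign = (−1)^194 = +1.
(65|197)_J = +1 (Zolotarev's lemma cross-check).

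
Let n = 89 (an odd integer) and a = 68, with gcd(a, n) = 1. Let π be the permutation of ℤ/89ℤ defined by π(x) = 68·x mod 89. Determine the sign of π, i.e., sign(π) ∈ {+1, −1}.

Orbit of 87 under x↦68x: [87, 42, 8, 10, 57, 49, 39]… (length divides ord_89(68)).
The orbit structure of x ↦ 68x mod 89: 3 orbits of sizes [44, 44, 1].
n − c = 89 − 3 = 86; sign = (−1)^86 = +1.

+1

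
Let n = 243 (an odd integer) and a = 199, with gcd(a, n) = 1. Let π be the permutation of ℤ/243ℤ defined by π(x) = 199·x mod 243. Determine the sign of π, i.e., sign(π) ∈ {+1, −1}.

+1

Start at x=217: 217 → 172 → 208 → 82 → 37 → 73 → 190 → … (one orbit).
Cycle lengths of π_199 on ℤ/243ℤ: [27, 27, 27, 27, 27, 27, 9, 9, 9, 9, 9, 9, 3, 3, 3, 3, 3, 3, 1, 1, 1, 1, 1, 1, 1, 1, 1]; 27 cycles in total.
With 27 cycles on 243 points, sign = (−1)^{243−27} = +1.
The Jacobi symbol (199|243) = +1 (Zolotarev) agrees.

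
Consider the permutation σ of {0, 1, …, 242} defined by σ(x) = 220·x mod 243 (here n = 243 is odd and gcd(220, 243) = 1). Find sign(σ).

Trace 145: π^k(145) = [145, 67, 160, 208, 76, 196, 109] for k=0..6.
11 cycles of lengths [81, 81, 27, 27, 9, 9, 3, 3, 1, 1, 1].
With 11 cycles on 243 points, sign = (−1)^{243−11} = +1.

+1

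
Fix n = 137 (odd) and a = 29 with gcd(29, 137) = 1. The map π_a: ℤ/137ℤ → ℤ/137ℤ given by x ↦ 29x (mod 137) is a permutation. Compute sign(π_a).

-1

Start at x=130: 130 → 71 → 4 → 116 → 76 → 12 → 74 → … (one orbit).
2 cycles of lengths [136, 1].
sign(π) = (−1)^{n − #cycles} = (−1)^{137−2} = (−1)^135 = -1.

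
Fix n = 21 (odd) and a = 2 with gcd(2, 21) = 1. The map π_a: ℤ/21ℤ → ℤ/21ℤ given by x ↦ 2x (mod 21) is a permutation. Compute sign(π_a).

Orbit of 1 under x↦2x: [1, 2, 4, 8, 16, 11]… (length divides ord_21(2)).
The orbit structure of x ↦ 2x mod 21: 6 orbits of sizes [6, 6, 3, 3, 2, 1].
With 6 cycles on 21 points, sign = (−1)^{21−6} = -1.
(2|21)_J = -1 (Zolotarev's lemma cross-check).

-1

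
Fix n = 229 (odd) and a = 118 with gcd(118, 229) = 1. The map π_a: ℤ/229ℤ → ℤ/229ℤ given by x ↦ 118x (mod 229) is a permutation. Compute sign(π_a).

Trace 111: π^k(111) = [111, 45, 43, 36, 126, 212, 55] for k=0..6.
π_118 has 3 disjoint cycles with lengths [114, 114, 1] on {0,…,228}.
Σ(ℓ_i−1) = 229−3 = 226; sign = (−1)^226 = +1.
Via Zolotarev, sign(π_{118}) = (118|229) = +1.

+1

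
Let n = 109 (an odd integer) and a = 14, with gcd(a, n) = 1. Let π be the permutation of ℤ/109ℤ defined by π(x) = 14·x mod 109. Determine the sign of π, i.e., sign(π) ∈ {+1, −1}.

Start at x=85: 85 → 100 → 92 → 89 → 47 → 4 → 56 → … (one orbit).
2 cycles of lengths [108, 1].
With 2 cycles on 109 points, sign = (−1)^{109−2} = -1.
Zolotarev: (14|109) = -1, matching the cycle-count sign.

-1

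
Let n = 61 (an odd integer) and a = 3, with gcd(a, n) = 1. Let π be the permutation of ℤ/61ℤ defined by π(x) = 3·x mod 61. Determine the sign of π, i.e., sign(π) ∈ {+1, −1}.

Start at x=9: 9 → 27 → 20 → 60 → 58 → 52 → 34 → … (one orbit).
Decompose π into cycles: lengths [10, 10, 10, 10, 10, 10, 1] (7 cycles, including the fixed point 0).
With 7 cycles on 61 points, sign = (−1)^{61−7} = +1.
Check: (3/61) = +1 by Zolotarev.

+1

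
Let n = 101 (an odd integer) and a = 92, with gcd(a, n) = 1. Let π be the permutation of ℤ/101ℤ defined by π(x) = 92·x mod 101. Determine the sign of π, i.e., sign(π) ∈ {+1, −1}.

Start at x=36: 36 → 80 → 88 → 16 → 58 → 84 → 52 → … (one orbit).
π_92 has 5 disjoint cycles with lengths [25, 25, 25, 25, 1] on {0,…,100}.
101 − 5 = 96 transpositions; sign(π) = (−1)^96 = +1.
Check: (92/101) = +1 by Zolotarev.

+1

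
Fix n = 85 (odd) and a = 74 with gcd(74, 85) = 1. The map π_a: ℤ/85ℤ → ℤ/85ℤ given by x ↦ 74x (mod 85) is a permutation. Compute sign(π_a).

Orbit of 66 under x↦74x: [66, 39, 81, 44, 26, 54, 1]… (length divides ord_85(74)).
8 cycles of lengths [16, 16, 16, 16, 16, 2, 2, 1].
85 − 8 = 77 transpositions; sign(π) = (−1)^77 = -1.

-1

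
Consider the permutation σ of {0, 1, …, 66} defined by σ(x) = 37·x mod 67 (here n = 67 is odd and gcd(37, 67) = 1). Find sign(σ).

+1

Start at x=1: 1 → 37 → 29 → 1 (one orbit).
Cycle lengths of π_37 on ℤ/67ℤ: [3, 3, 3, 3, 3, 3, 3, 3, 3, 3, 3, 3, 3, 3, 3, 3, 3, 3, 3, 3, 3, 3, 1]; 23 cycles in total.
sign(π) = (−1)^{n − #cycles} = (−1)^{67−23} = (−1)^44 = +1.
Check: (37/67) = +1 by Zolotarev.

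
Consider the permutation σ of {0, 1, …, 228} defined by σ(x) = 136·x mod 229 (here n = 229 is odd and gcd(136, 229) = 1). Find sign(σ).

Start at x=84: 84 → 203 → 128 → 4 → 86 → 17 → 22 → … (one orbit).
Cycle type of π: 76×3 + 1; total 4 cycles.
sign(π) = (−1)^{n − #cycles} = (−1)^{229−4} = (−1)^225 = -1.
Zolotarev: (136|229) = -1, matching the cycle-count sign.

-1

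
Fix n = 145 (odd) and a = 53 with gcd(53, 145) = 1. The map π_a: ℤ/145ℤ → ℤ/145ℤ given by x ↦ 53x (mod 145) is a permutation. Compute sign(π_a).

Trace 74: π^k(74) = [74, 7, 81, 88, 24, 112, 136] for k=0..6.
10 cycles of lengths [28, 28, 28, 28, 7, 7, 7, 7, 4, 1].
145 − 10 = 135 transpositions; sign(π) = (−1)^135 = -1.

-1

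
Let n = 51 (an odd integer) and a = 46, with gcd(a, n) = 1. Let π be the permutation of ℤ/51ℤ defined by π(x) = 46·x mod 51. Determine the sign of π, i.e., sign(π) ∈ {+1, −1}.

Orbit of 46 under x↦46x: [46, 25, 28, 13, 37, 19, 7]… (length divides ord_51(46)).
Decompose π into cycles: lengths [16, 16, 16, 1, 1, 1] (6 cycles, including the fixed point 0).
6 cycles on 51: each ℓ→(−1)^(ℓ−1), product (−1)^45 = -1.
Check: (46/51) = -1 by Zolotarev.

-1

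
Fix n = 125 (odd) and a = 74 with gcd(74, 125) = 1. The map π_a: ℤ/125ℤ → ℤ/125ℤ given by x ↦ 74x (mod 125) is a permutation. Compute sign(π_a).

+1

Orbit of 74 under x↦74x: [74, 101, 99, 76, 124, 51, 24]… (length divides ord_125(74)).
Cycle type of π: 10×10 + 2×12 + 1; total 23 cycles.
Σ(ℓ_i−1) = 125−23 = 102; sign = (−1)^102 = +1.
Check: (74/125) = +1 by Zolotarev.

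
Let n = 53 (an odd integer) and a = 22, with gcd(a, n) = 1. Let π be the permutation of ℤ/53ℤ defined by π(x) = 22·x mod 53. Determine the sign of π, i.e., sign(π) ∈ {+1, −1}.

Orbit of 26 under x↦22x: [26, 42, 23, 29, 2, 44, 14]… (length divides ord_53(22)).
Cycle type of π: 52 + 1; total 2 cycles.
sign(π) = (−1)^{n − #cycles} = (−1)^{53−2} = (−1)^51 = -1.
Zolotarev: (22|53) = -1, matching the cycle-count sign.

-1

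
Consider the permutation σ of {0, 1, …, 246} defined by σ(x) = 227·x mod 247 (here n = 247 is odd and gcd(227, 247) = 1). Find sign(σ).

+1

Trace 18: π^k(18) = [18, 134, 37, 1, 227, 153, 151] for k=0..6.
Cycle type of π: 12×19 + 2×9 + 1; total 29 cycles.
247 − 29 = 218 transpositions; sign(π) = (−1)^218 = +1.
Zolotarev: (227|247) = +1, matching the cycle-count sign.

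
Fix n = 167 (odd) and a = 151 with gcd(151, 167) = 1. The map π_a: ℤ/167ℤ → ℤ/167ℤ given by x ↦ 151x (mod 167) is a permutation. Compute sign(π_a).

-1

Trace 156: π^k(156) = [156, 9, 23, 133, 43, 147, 153] for k=0..6.
Cycle lengths of π_151 on ℤ/167ℤ: [166, 1]; 2 cycles in total.
Σ(ℓ_i−1) = 167−2 = 165; sign = (−1)^165 = -1.
Zolotarev: (151|167) = -1, matching the cycle-count sign.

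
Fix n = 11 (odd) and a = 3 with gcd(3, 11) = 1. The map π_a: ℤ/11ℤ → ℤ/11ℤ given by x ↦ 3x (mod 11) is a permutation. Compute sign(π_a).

+1

Start at x=9: 9 → 5 → 4 → 1 → 3 → 9 (one orbit).
Cycle lengths of π_3 on ℤ/11ℤ: [5, 5, 1]; 3 cycles in total.
Σ(ℓ_i−1) = 11−3 = 8; sign = (−1)^8 = +1.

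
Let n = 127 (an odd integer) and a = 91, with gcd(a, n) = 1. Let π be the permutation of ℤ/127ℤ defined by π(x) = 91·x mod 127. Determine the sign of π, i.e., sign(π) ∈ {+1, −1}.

Start at x=15: 15 → 95 → 9 → 57 → 107 → 85 → 115 → … (one orbit).
The orbit structure of x ↦ 91x mod 127: 2 orbits of sizes [126, 1].
127 − 2 = 125 transpositions; sign(π) = (−1)^125 = -1.
(91|127)_J = -1 (Zolotarev's lemma cross-check).

-1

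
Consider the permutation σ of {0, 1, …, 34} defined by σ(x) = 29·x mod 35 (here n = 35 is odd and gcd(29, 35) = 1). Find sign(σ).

Start at x=29: 29 → 1 → 29 (one orbit).
π_29 has 21 disjoint cycles with lengths [2, 2, 2, 2, 2, 2, 2, 2, 2, 2, 2, 2, 2, 2, 1, 1, 1, 1, 1, 1, 1] on {0,…,34}.
35 − 21 = 14 transpositions; sign(π) = (−1)^14 = +1.

+1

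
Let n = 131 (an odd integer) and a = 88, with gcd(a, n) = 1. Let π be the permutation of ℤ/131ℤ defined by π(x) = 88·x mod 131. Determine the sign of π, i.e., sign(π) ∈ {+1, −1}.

Trace 95: π^k(95) = [95, 107, 115, 33, 22, 102, 68] for k=0..6.
Decompose π into cycles: lengths [130, 1] (2 cycles, including the fixed point 0).
With 2 cycles on 131 points, sign = (−1)^{131−2} = -1.
The Jacobi symbol (88|131) = -1 (Zolotarev) agrees.

-1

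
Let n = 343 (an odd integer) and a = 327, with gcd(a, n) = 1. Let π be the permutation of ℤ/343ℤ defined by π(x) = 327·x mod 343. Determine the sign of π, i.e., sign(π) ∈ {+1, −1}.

Orbit of 134 under x↦327x: [134, 257, 4, 279, 338, 80, 92]… (length divides ord_343(327)).
π_327 has 4 disjoint cycles with lengths [294, 42, 6, 1] on {0,…,342}.
Σ(ℓ_i−1) = 343−4 = 339; sign = (−1)^339 = -1.
(327|343)_J = -1 (Zolotarev's lemma cross-check).

-1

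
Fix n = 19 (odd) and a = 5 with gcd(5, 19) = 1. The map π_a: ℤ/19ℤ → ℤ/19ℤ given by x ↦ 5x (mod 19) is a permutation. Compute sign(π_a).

Start at x=9: 9 → 7 → 16 → 4 → 1 → 5 → 6 → … (one orbit).
π_5 has 3 disjoint cycles with lengths [9, 9, 1] on {0,…,18}.
3 cycles on 19: each ℓ→(−1)^(ℓ−1), product (−1)^16 = +1.
Check: (5/19) = +1 by Zolotarev.

+1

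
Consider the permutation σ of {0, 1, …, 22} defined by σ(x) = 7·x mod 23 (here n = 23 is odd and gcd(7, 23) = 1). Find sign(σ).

-1

Orbit of 14 under x↦7x: [14, 6, 19, 18, 11, 8, 10]… (length divides ord_23(7)).
Cycle lengths of π_7 on ℤ/23ℤ: [22, 1]; 2 cycles in total.
23 − 2 = 21 transpositions; sign(π) = (−1)^21 = -1.
Check: (7/23) = -1 by Zolotarev.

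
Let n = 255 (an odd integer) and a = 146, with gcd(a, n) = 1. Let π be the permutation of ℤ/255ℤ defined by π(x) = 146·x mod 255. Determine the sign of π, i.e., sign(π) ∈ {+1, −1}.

+1

Start at x=16: 16 → 41 → 121 → 71 → 166 → 11 → 76 → … (one orbit).
Cycle lengths of π_146 on ℤ/255ℤ: [16, 16, 16, 16, 16, 16, 16, 16, 16, 16, 16, 16, 16, 16, 16, 2, 2, 2, 2, 2, 1, 1, 1, 1, 1]; 25 cycles in total.
25 cycles on 255: each ℓ→(−1)^(ℓ−1), product (−1)^230 = +1.
Via Zolotarev, sign(π_{146}) = (146|255) = +1.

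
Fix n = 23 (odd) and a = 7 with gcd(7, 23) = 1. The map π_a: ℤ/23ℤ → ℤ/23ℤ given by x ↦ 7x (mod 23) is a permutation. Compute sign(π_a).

-1

Orbit of 9 under x↦7x: [9, 17, 4, 5, 12, 15, 13]… (length divides ord_23(7)).
Cycle lengths of π_7 on ℤ/23ℤ: [22, 1]; 2 cycles in total.
2 cycles on 23: each ℓ→(−1)^(ℓ−1), product (−1)^21 = -1.
Check: (7/23) = -1 by Zolotarev.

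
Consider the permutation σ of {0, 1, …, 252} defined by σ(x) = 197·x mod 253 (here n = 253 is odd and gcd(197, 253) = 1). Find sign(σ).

-1

Start at x=144: 144 → 32 → 232 → 164 → 177 → 208 → 243 → … (one orbit).
π_197 has 18 disjoint cycles with lengths [22, 22, 22, 22, 22, 22, 22, 22, 22, 22, 11, 11, 2, 2, 2, 2, 2, 1] on {0,…,252}.
sign(π) = (−1)^{n − #cycles} = (−1)^{253−18} = (−1)^235 = -1.
The Jacobi symbol (197|253) = -1 (Zolotarev) agrees.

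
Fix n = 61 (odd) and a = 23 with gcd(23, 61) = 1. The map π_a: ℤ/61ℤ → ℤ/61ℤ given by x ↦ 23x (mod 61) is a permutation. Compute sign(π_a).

Trace 1: π^k(1) = [1, 23, 41, 28, 34, 50, 52] for k=0..6.
The orbit structure of x ↦ 23x mod 61: 4 orbits of sizes [20, 20, 20, 1].
With 4 cycles on 61 points, sign = (−1)^{61−4} = -1.
(23|61)_J = -1 (Zolotarev's lemma cross-check).

-1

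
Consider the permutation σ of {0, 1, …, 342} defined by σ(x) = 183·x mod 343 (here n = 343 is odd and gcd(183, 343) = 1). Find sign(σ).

Trace 253: π^k(253) = [253, 337, 274, 64, 50, 232, 267] for k=0..6.
19 cycles of lengths [49, 49, 49, 49, 49, 49, 7, 7, 7, 7, 7, 7, 1, 1, 1, 1, 1, 1, 1].
n − c = 343 − 19 = 324; sign = (−1)^324 = +1.
(183|343)_J = +1 (Zolotarev's lemma cross-check).

+1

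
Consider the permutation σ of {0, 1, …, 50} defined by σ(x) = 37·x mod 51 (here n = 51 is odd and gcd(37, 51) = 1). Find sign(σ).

Trace 49: π^k(49) = [49, 28, 16, 31, 25, 7, 4] for k=0..6.
Cycle lengths of π_37 on ℤ/51ℤ: [16, 16, 16, 1, 1, 1]; 6 cycles in total.
6 cycles on 51: each ℓ→(−1)^(ℓ−1), product (−1)^45 = -1.

-1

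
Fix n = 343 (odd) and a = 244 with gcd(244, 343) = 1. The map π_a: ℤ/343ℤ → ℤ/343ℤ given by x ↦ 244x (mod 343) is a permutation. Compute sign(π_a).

-1

Trace 1: π^k(1) = [1, 244, 197, 48, 50, 195, 246] for k=0..6.
Cycle lengths of π_244 on ℤ/343ℤ: [14, 14, 14, 14, 14, 14, 14, 14, 14, 14, 14, 14, 14, 14, 14, 14, 14, 14, 14, 14, 14, 2, 2, 2, 2, 2, 2, 2, 2, 2, 2, 2, 2, 2, 2, 2, 2, 2, 2, 2, 2, 2, 2, 2, 2, 1]; 46 cycles in total.
46 cycles on 343: each ℓ→(−1)^(ℓ−1), product (−1)^297 = -1.
Zolotarev: (244|343) = -1, matching the cycle-count sign.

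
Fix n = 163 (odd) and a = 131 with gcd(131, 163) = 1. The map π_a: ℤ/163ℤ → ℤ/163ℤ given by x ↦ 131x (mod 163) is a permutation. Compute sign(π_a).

Orbit of 143 under x↦131x: [143, 151, 58, 100, 60, 36, 152]… (length divides ord_163(131)).
3 cycles of lengths [81, 81, 1].
Σ(ℓ_i−1) = 163−3 = 160; sign = (−1)^160 = +1.

+1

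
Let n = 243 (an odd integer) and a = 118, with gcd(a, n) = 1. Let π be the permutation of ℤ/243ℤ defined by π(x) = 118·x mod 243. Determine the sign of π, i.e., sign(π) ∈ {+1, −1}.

+1

Orbit of 172 under x↦118x: [172, 127, 163, 37, 235, 28, 145]… (length divides ord_243(118)).
Cycle lengths of π_118 on ℤ/243ℤ: [27, 27, 27, 27, 27, 27, 9, 9, 9, 9, 9, 9, 3, 3, 3, 3, 3, 3, 1, 1, 1, 1, 1, 1, 1, 1, 1]; 27 cycles in total.
27 cycles on 243: each ℓ→(−1)^(ℓ−1), product (−1)^216 = +1.
Check: (118/243) = +1 by Zolotarev.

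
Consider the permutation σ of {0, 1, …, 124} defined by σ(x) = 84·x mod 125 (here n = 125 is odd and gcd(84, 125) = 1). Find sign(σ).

Start at x=21: 21 → 14 → 51 → 34 → 106 → 29 → 61 → … (one orbit).
Cycle lengths of π_84 on ℤ/125ℤ: [50, 50, 10, 10, 2, 2, 1]; 7 cycles in total.
n − c = 125 − 7 = 118; sign = (−1)^118 = +1.
Via Zolotarev, sign(π_{84}) = (84|125) = +1.

+1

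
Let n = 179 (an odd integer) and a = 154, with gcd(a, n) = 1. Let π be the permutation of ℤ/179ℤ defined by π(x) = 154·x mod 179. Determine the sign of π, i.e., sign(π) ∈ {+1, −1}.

Start at x=95: 95 → 131 → 126 → 72 → 169 → 71 → 15 → … (one orbit).
π_154 has 2 disjoint cycles with lengths [178, 1] on {0,…,178}.
n − c = 179 − 2 = 177; sign = (−1)^177 = -1.
Zolotarev: (154|179) = -1, matching the cycle-count sign.

-1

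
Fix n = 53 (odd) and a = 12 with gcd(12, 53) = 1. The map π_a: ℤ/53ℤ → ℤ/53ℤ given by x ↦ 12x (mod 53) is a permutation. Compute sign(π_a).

Orbit of 4 under x↦12x: [4, 48, 46, 22, 52, 41, 15]… (length divides ord_53(12)).
π_12 has 2 disjoint cycles with lengths [52, 1] on {0,…,52}.
sign(π) = (−1)^{n − #cycles} = (−1)^{53−2} = (−1)^51 = -1.

-1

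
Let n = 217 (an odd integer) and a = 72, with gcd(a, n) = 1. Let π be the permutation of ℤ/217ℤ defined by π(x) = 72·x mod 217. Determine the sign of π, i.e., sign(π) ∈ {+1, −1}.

+1

Orbit of 9 under x↦72x: [9, 214, 1, 72, 193, 8, 142]… (length divides ord_217(72)).
Cycle lengths of π_72 on ℤ/217ℤ: [15, 15, 15, 15, 15, 15, 15, 15, 15, 15, 15, 15, 15, 15, 3, 3, 1]; 17 cycles in total.
217 − 17 = 200 transpositions; sign(π) = (−1)^200 = +1.
(72|217)_J = +1 (Zolotarev's lemma cross-check).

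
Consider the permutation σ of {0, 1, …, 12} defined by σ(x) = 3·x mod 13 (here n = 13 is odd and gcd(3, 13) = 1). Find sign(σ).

+1

Trace 1: π^k(1) = [1, 3, 9] for k=0..2.
The orbit structure of x ↦ 3x mod 13: 5 orbits of sizes [3, 3, 3, 3, 1].
13 − 5 = 8 transpositions; sign(π) = (−1)^8 = +1.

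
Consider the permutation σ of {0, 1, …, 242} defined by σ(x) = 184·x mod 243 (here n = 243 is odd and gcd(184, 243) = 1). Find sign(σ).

+1

Orbit of 64 under x↦184x: [64, 112, 196, 100, 175, 124, 217]… (length divides ord_243(184)).
Decompose π into cycles: lengths [81, 81, 27, 27, 9, 9, 3, 3, 1, 1, 1] (11 cycles, including the fixed point 0).
sign(π) = (−1)^{n − #cycles} = (−1)^{243−11} = (−1)^232 = +1.
(184|243)_J = +1 (Zolotarev's lemma cross-check).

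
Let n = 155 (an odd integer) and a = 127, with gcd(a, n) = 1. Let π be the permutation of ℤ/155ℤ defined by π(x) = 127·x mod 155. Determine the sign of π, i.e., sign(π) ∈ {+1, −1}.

Start at x=14: 14 → 73 → 126 → 37 → 49 → 23 → 131 → … (one orbit).
5 cycles of lengths [60, 60, 30, 4, 1].
sign(π) = (−1)^{n − #cycles} = (−1)^{155−5} = (−1)^150 = +1.
The Jacobi symbol (127|155) = +1 (Zolotarev) agrees.

+1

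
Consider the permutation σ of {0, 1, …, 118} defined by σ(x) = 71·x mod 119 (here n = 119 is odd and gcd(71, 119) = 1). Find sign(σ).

Start at x=43: 43 → 78 → 64 → 22 → 15 → 113 → 50 → … (one orbit).
Cycle lengths of π_71 on ℤ/119ℤ: [16, 16, 16, 16, 16, 16, 16, 1, 1, 1, 1, 1, 1, 1]; 14 cycles in total.
14 cycles on 119: each ℓ→(−1)^(ℓ−1), product (−1)^105 = -1.

-1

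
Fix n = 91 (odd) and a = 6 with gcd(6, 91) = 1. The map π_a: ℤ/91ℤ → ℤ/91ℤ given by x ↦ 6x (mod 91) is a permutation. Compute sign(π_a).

+1

Start at x=41: 41 → 64 → 20 → 29 → 83 → 43 → 76 → … (one orbit).
The orbit structure of x ↦ 6x mod 91: 11 orbits of sizes [12, 12, 12, 12, 12, 12, 12, 2, 2, 2, 1].
91 − 11 = 80 transpositions; sign(π) = (−1)^80 = +1.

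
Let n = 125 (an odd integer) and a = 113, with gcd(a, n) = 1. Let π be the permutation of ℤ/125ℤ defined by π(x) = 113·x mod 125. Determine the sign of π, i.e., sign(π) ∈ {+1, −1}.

-1

Start at x=106: 106 → 103 → 14 → 82 → 16 → 58 → 54 → … (one orbit).
4 cycles of lengths [100, 20, 4, 1].
With 4 cycles on 125 points, sign = (−1)^{125−4} = -1.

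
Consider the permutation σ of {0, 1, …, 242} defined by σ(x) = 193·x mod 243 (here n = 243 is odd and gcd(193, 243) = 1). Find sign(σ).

+1

Trace 61: π^k(61) = [61, 109, 139, 97, 10, 229, 214] for k=0..6.
Cycle type of π: 81×2 + 27×2 + 9×2 + 3×2 + 1×3; total 11 cycles.
With 11 cycles on 243 points, sign = (−1)^{243−11} = +1.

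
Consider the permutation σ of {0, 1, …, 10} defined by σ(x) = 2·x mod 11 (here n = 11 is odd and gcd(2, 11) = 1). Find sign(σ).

Orbit of 3 under x↦2x: [3, 6, 1, 2, 4, 8, 5]… (length divides ord_11(2)).
Cycle type of π: 10 + 1; total 2 cycles.
With 2 cycles on 11 points, sign = (−1)^{11−2} = -1.
Check: (2/11) = -1 by Zolotarev.

-1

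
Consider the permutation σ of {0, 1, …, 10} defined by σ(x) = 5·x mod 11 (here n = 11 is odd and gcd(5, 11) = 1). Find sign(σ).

+1

Trace 9: π^k(9) = [9, 1, 5, 3, 4] for k=0..4.
Decompose π into cycles: lengths [5, 5, 1] (3 cycles, including the fixed point 0).
3 cycles on 11: each ℓ→(−1)^(ℓ−1), product (−1)^8 = +1.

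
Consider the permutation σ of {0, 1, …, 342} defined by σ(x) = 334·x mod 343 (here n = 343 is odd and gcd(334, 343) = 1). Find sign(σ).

-1

Start at x=223: 223 → 51 → 227 → 15 → 208 → 186 → 41 → … (one orbit).
Cycle type of π: 294 + 42 + 6 + 1; total 4 cycles.
n − c = 343 − 4 = 339; sign = (−1)^339 = -1.
(334|343)_J = -1 (Zolotarev's lemma cross-check).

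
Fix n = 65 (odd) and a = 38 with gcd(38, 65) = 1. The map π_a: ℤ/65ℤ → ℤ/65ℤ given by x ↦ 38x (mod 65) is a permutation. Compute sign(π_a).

-1

Start at x=14: 14 → 12 → 1 → 38 → 14 (one orbit).
20 cycles of lengths [4, 4, 4, 4, 4, 4, 4, 4, 4, 4, 4, 4, 4, 2, 2, 2, 2, 2, 2, 1].
sign(π) = (−1)^{n − #cycles} = (−1)^{65−20} = (−1)^45 = -1.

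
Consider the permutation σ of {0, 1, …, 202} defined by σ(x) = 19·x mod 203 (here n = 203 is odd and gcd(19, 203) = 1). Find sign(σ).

Start at x=159: 159 → 179 → 153 → 65 → 17 → 120 → 47 → … (one orbit).
5 cycles of lengths [84, 84, 28, 6, 1].
203 − 5 = 198 transpositions; sign(π) = (−1)^198 = +1.

+1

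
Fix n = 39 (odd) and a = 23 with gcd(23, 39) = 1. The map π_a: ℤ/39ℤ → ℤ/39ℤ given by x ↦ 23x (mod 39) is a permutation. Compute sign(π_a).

Start at x=17: 17 → 1 → 23 → 22 → 38 → 16 → 17 (one orbit).
8 cycles of lengths [6, 6, 6, 6, 6, 6, 2, 1].
Σ(ℓ_i−1) = 39−8 = 31; sign = (−1)^31 = -1.

-1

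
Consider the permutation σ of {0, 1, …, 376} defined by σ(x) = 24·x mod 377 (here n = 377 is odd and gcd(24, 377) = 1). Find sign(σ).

Orbit of 81 under x↦24x: [81, 59, 285, 54, 165, 190, 36]… (length divides ord_377(24)).
10 cycles of lengths [84, 84, 84, 84, 12, 7, 7, 7, 7, 1].
sign(π) = (−1)^{n − #cycles} = (−1)^{377−10} = (−1)^367 = -1.

-1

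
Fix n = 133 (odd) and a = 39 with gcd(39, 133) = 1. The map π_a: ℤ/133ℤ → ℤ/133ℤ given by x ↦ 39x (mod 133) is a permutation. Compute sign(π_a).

Start at x=39: 39 → 58 → 1 → 39 (one orbit).
Cycle type of π: 3×38 + 1×19; total 57 cycles.
sign(π) = (−1)^{n − #cycles} = (−1)^{133−57} = (−1)^76 = +1.

+1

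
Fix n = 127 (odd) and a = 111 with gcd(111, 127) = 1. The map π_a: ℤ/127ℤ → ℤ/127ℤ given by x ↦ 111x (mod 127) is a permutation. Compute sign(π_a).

-1

Start at x=123: 123 → 64 → 119 → 1 → 111 → 2 → 95 → … (one orbit).
The orbit structure of x ↦ 111x mod 127: 10 orbits of sizes [14, 14, 14, 14, 14, 14, 14, 14, 14, 1].
sign(π) = (−1)^{n − #cycles} = (−1)^{127−10} = (−1)^117 = -1.
(111|127)_J = -1 (Zolotarev's lemma cross-check).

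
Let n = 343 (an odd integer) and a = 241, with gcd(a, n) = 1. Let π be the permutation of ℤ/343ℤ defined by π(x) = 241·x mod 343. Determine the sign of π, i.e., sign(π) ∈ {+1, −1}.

-1

Trace 285: π^k(285) = [285, 85, 248, 86, 146, 200, 180] for k=0..6.
4 cycles of lengths [294, 42, 6, 1].
sign(π) = (−1)^{n − #cycles} = (−1)^{343−4} = (−1)^339 = -1.
The Jacobi symbol (241|343) = -1 (Zolotarev) agrees.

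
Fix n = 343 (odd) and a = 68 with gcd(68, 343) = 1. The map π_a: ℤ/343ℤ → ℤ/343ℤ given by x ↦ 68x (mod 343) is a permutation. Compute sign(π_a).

-1

Start at x=68: 68 → 165 → 244 → 128 → 129 → 197 → 19 → … (one orbit).
Decompose π into cycles: lengths [42, 42, 42, 42, 42, 42, 42, 6, 6, 6, 6, 6, 6, 6, 6, 1] (16 cycles, including the fixed point 0).
n − c = 343 − 16 = 327; sign = (−1)^327 = -1.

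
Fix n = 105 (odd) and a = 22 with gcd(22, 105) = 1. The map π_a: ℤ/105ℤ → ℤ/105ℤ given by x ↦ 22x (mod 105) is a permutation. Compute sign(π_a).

-1

Start at x=43: 43 → 1 → 22 → 64 → 43 (one orbit).
Decompose π into cycles: lengths [4, 4, 4, 4, 4, 4, 4, 4, 4, 4, 4, 4, 4, 4, 4, 4, 4, 4, 4, 4, 4, 1, 1, 1, 1, 1, 1, 1, 1, 1, 1, 1, 1, 1, 1, 1, 1, 1, 1, 1, 1, 1] (42 cycles, including the fixed point 0).
With 42 cycles on 105 points, sign = (−1)^{105−42} = -1.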